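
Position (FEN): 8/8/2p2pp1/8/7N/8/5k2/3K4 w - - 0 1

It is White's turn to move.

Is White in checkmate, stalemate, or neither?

neither

White to move; white king on d1.
In check: no.
Legal moves for White: Nxg6, Nf5, Nf3, Ng2, Kd2, Kc2, Kc1.
White has 7 legal moves and is not in check → neither.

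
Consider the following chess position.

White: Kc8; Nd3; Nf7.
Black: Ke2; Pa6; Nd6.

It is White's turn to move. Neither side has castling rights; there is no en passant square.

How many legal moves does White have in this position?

5

White to move; king on c8.
In check: yes, from the black knight on d6.
Legal moves: Kd8, Kb8, Kd7, Kc7, Nxd6.
Count: 5.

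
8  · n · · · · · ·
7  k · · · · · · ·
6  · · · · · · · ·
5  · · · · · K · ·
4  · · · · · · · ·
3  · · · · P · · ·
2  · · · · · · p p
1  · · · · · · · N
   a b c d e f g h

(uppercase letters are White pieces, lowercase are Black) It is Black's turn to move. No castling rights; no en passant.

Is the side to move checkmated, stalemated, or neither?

neither

Black to move; black king on a7.
In check: no.
Legal moves for Black: Nd7, Nc6, Na6, Ka8, Kb7, Kb6, Ka6, gxh1=Q, gxh1=R, gxh1=B, gxh1=N, g1=Q, g1=R, g1=B, g1=N.
Black has 15 legal moves and is not in check → neither.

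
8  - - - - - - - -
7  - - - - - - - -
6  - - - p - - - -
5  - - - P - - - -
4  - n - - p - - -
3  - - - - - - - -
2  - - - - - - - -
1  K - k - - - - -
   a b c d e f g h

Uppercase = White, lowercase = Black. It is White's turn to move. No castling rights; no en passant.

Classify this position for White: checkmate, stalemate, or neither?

stalemate

White to move; white king on a1.
In check: no.
King squares — b1: attacked by Kc1; a2: attacked by Nb4; b2: attacked by Kc1.
Legal moves for White: none.
Not in check and no legal moves → stalemate.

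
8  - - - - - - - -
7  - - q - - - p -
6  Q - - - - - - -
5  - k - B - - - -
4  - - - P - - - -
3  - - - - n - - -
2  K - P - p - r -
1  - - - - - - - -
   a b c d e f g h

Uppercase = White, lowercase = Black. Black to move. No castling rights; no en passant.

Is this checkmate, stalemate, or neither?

Black to move; black king on b5.
In check: yes, from the white queen on a6.
King squares — a4: attacked by Qa6; b4: available; c4: attacked by Bd5; a5: attacked by Qa6; c5: attacked by Pd4; a6: available; b6: attacked by Qa6; c6: attacked by Bd5.
Legal moves for Black: Kxa6, Kb4.
Black is in check but has 2 legal moves → neither.

neither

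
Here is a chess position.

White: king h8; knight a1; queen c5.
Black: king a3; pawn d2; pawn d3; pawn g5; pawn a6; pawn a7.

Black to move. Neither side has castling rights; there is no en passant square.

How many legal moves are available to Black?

Black to move; king on a3.
In check: yes, from the white queen on c5.
Legal moves: Ka4, Kb2, Ka2.
Count: 3.

3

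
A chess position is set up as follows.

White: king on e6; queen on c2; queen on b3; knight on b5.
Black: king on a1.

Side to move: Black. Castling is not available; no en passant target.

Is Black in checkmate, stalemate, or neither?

stalemate

Black to move; black king on a1.
In check: no.
King squares — b1: attacked by Qc2; a2: attacked by Qc2; b2: attacked by Qc2.
Legal moves for Black: none.
Not in check and no legal moves → stalemate.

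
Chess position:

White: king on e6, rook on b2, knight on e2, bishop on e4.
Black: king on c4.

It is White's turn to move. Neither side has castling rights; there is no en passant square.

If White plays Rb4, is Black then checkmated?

no

After Rb4: black king on c4; in check: yes, from the white rook on b4.
Black has 2 legal replies: Kc5, Kxb4.
In check but a legal move exists → not checkmate.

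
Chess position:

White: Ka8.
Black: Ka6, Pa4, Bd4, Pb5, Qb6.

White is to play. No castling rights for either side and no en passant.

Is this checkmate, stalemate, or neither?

stalemate

White to move; white king on a8.
In check: no.
King squares — a7: attacked by Ka6; b7: attacked by Ka6; b8: attacked by Qb6.
Legal moves for White: none.
Not in check and no legal moves → stalemate.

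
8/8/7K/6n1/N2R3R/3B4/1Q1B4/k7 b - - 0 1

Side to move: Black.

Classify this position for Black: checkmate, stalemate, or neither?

Black to move; black king on a1.
In check: yes, from the white queen on b2.
King squares — b1: attacked by Qb2; a2: attacked by Qb2; b2: attacked by Na4.
Legal moves for Black: none.
In check with no legal moves → checkmate.

checkmate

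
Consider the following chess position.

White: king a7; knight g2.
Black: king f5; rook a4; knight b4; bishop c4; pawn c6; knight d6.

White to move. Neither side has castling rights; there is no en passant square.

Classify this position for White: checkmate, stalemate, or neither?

neither

White to move; white king on a7.
In check: yes, from the black rook on a4.
King squares — a6: attacked by Ra4; b6: available; b7: attacked by Nd6; a8: attacked by Ra4; b8: available.
Legal moves for White: Kb8, Kb6.
White is in check but has 2 legal moves → neither.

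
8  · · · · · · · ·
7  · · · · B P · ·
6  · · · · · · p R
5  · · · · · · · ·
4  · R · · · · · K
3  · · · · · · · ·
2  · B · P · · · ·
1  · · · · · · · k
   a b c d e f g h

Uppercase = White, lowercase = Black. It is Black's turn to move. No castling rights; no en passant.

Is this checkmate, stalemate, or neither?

neither

Black to move; black king on h1.
In check: no.
Legal moves for Black: Kh2, Kg2, Kg1, g5+.
Black has 4 legal moves and is not in check → neither.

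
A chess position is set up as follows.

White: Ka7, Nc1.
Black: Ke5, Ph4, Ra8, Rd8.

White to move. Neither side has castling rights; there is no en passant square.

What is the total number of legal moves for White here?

White to move; king on a7.
In check: yes, from the black rook on a8.
Legal moves: Kb7, Kb6.
Count: 2.

2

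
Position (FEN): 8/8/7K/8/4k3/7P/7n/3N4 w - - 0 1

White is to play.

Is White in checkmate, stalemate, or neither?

neither

White to move; white king on h6.
In check: no.
Legal moves for White: Kh7, Kg7, Kg6, Kh5, Kg5, Ne3, Nc3+, Nf2+, Nb2, h4.
White has 10 legal moves and is not in check → neither.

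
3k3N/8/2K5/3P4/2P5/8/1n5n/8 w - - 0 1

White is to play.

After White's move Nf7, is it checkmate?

After Nf7: black king on d8; in check: yes, from the white knight on f7.
Black has 3 legal replies: Ke8, Kc8, Ke7.
In check but a legal move exists → not checkmate.

no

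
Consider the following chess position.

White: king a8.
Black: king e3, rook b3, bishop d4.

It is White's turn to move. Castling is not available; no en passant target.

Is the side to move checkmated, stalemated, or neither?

stalemate

White to move; white king on a8.
In check: no.
King squares — a7: attacked by Bd4; b7: attacked by Rb3; b8: attacked by Rb3.
Legal moves for White: none.
Not in check and no legal moves → stalemate.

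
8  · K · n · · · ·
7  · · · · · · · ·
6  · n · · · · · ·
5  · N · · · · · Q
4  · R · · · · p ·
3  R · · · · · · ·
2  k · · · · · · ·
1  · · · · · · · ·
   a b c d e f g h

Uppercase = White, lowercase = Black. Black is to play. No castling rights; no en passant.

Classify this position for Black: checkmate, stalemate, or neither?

checkmate

Black to move; black king on a2.
In check: yes, from the white rook on a3.
King squares — a1: attacked by Ra3; b1: attacked by Rb4; b2: attacked by Rb4; a3: attacked by Nb5; b3: attacked by Ra3.
Legal moves for Black: none.
In check with no legal moves → checkmate.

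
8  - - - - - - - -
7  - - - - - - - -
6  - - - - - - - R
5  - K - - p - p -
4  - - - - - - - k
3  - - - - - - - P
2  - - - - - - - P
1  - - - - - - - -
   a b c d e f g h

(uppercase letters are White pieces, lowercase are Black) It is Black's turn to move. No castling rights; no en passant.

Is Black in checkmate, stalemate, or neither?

checkmate

Black to move; black king on h4.
In check: yes, from the white rook on h6.
King squares — g3: attacked by Ph2; h3: attacked by Rh6; g4: attacked by Ph3; g5: own pawn; h5: attacked by Rh6.
Legal moves for Black: none.
In check with no legal moves → checkmate.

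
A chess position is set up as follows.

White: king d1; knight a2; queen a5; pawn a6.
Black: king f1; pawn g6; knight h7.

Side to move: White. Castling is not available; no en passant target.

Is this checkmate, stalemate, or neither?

White to move; white king on d1.
In check: no.
Legal moves for White include: Qd8, Qc7, Qb6, Qh5, Qg5, Qf5+, Qe5, Qd5, Qc5, Qb5+, Qb4, Qa4, Qc3, Qa3, Qd2, Qe1+, Nb4, Nc3, ... (list truncated; more exist).
White has legal moves and is not in check → neither.

neither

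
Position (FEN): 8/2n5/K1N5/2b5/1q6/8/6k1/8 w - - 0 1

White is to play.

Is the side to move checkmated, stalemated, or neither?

White to move; white king on a6.
In check: yes, from the black knight on c7.
King squares — a5: attacked by Qb4; b5: attacked by Qb4; b6: attacked by Qb4; a7: attacked by Bc5; b7: attacked by Qb4.
Legal moves for White: none.
In check with no legal moves → checkmate.

checkmate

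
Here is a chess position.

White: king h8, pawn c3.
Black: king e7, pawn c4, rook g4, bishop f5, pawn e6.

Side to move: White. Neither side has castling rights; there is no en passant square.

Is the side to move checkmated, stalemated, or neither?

stalemate

White to move; white king on h8.
In check: no.
King squares — g7: attacked by Rg4; h7: attacked by Bf5; g8: attacked by Rg4.
Legal moves for White: none.
Not in check and no legal moves → stalemate.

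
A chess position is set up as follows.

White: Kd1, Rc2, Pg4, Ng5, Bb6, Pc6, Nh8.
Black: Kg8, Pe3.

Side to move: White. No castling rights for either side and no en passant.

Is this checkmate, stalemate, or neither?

White to move; white king on d1.
In check: no.
Legal moves for White include: Nhf7, Ng6, Bd8, Bc7, Ba7, Bc5, Ba5, Bd4, Bxe3, Nh7, Ngf7, Ne6, Ne4, Nh3, Nf3, Rc5, Rc4, Rc3, ... (list truncated; more exist).
White has legal moves and is not in check → neither.

neither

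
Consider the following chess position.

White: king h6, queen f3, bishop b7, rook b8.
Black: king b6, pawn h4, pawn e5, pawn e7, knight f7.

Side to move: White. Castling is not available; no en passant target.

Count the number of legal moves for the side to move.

White to move; king on h6.
In check: yes, from the black knight on f7.
Legal moves: Kh7, Kg7, Kg6, Kh5, Qxf7.
Count: 5.

5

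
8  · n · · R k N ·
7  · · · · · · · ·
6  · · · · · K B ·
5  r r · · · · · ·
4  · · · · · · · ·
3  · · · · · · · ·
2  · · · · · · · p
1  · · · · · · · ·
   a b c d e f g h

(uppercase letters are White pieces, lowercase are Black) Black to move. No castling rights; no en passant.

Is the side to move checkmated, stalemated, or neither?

Black to move; black king on f8.
In check: yes, from the white rook on e8.
King squares — e7: attacked by Kf6; f7: attacked by Kf6; g7: attacked by Kf6; e8: attacked by Bg6; g8: attacked by Re8.
Legal moves for Black: none.
In check with no legal moves → checkmate.

checkmate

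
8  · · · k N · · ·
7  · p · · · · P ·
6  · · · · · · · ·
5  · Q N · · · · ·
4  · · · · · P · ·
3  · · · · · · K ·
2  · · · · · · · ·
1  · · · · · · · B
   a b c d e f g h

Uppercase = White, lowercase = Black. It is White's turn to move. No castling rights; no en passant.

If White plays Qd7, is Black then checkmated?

After Qd7: black king on d8; in check: yes, from the white queen on d7.
King squares — c7: attacked by Qd7; d7: attacked by Nc5; e7: attacked by Qd7; c8: attacked by Qd7; e8: attacked by Qd7.
Black has no legal moves → checkmate.

yes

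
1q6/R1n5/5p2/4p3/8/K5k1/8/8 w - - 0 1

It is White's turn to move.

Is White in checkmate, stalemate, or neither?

White to move; white king on a3.
In check: no.
Legal moves for White: Ra8, Rxc7, Rb7, Ra6, Ra5, Ra4, Ka4, Ka2.
White has 8 legal moves and is not in check → neither.

neither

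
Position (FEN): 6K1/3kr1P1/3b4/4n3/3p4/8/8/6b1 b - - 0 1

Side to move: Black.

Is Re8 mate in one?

After Re8: white king on g8; in check: yes, from the black rook on e8.
White has 1 legal reply: Kh7.
In check but a legal move exists → not checkmate.

no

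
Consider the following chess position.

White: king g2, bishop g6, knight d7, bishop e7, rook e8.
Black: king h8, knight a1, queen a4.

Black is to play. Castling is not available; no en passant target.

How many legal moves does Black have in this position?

1

Black to move; king on h8.
In check: yes, from the white rook on e8.
Legal moves: Kg7.
Count: 1.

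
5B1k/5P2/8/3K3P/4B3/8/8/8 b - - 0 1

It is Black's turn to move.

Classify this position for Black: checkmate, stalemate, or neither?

Black to move; black king on h8.
In check: no.
King squares — g7: attacked by Bf8; h7: attacked by Be4; g8: attacked by Pf7.
Legal moves for Black: none.
Not in check and no legal moves → stalemate.

stalemate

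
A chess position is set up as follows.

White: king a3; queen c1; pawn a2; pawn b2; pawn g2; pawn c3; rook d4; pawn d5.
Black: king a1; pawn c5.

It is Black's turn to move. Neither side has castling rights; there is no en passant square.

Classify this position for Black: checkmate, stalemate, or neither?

checkmate

Black to move; black king on a1.
In check: yes, from the white queen on c1.
King squares — b1: attacked by Qc1; a2: attacked by Ka3; b2: attacked by Qc1.
Legal moves for Black: none.
In check with no legal moves → checkmate.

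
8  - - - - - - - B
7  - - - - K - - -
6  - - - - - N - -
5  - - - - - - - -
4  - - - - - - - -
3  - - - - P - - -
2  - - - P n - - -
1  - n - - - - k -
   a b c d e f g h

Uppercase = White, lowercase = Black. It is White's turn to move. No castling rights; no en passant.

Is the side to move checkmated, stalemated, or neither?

neither

White to move; white king on e7.
In check: no.
Legal moves for White include: Bg7, Kf8, Ke8, Kd8, Kf7, Kd7, Ke6, Kd6, Ng8, Ne8, Nh7, Nd7, Nh5, Nd5, Ng4, Ne4, e4, d3, ... (list truncated; more exist).
White has legal moves and is not in check → neither.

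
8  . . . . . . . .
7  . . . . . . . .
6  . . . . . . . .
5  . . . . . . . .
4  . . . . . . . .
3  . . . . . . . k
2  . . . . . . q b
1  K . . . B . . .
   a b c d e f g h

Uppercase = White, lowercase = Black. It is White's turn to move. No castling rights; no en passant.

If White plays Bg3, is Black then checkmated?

After Bg3: black king on h3; in check: no.
Black is not in check, so this cannot be checkmate.

no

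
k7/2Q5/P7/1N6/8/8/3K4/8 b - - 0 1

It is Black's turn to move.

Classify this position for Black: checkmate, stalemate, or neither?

Black to move; black king on a8.
In check: no.
King squares — a7: attacked by Nb5; b7: attacked by Pa6; b8: attacked by Qc7.
Legal moves for Black: none.
Not in check and no legal moves → stalemate.

stalemate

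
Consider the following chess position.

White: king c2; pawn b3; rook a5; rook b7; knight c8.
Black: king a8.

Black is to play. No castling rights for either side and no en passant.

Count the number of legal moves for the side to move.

Black to move; king on a8.
In check: yes, from the white rook on a5.
Legal moves: Kxb7.
Count: 1.

1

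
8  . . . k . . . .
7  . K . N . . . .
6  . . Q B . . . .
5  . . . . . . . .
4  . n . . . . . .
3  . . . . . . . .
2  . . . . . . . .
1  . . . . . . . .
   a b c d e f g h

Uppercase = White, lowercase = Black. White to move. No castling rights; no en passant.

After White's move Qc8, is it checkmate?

After Qc8: black king on d8; in check: yes, from the white queen on c8.
King squares — c7: attacked by Bd6; d7: attacked by Qc8; e7: attacked by Bd6; c8: attacked by Kb7; e8: attacked by Qc8.
Black has no legal moves → checkmate.

yes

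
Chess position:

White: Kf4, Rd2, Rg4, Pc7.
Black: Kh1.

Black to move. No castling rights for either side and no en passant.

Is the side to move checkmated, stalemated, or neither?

Black to move; black king on h1.
In check: no.
King squares — g1: attacked by Rg4; g2: attacked by Rd2; h2: attacked by Rd2.
Legal moves for Black: none.
Not in check and no legal moves → stalemate.

stalemate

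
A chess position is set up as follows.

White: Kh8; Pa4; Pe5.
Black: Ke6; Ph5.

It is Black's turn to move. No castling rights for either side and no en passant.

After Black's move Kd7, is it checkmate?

After Kd7: white king on h8; in check: no.
White is not in check, so this cannot be checkmate.

no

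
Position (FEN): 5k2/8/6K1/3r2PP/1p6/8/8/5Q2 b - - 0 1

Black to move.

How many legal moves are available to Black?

Black to move; king on f8.
In check: yes, from the white queen on f1.
Legal moves: Kg8, Ke8, Ke7, Rf5.
Count: 4.

4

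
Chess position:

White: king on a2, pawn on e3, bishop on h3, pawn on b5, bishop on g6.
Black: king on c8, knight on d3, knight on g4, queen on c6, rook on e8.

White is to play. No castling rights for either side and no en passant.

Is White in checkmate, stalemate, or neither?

White to move; white king on a2.
In check: no.
Legal moves for White: Bxe8, Bh7, Bf7, Bh5, Bf5+, Be4, Bxd3, Bxg4+, Bg2, Bf1, Kb3, Ka3, Kb1, Ka1, bxc6, b6, e4.
White has 17 legal moves and is not in check → neither.

neither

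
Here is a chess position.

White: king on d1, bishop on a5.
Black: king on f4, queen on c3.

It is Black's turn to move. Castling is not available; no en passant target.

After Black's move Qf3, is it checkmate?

no

After Qf3: white king on d1; in check: yes, from the black queen on f3.
White has 4 legal replies: Kd2, Kc2, Ke1, Kc1.
In check but a legal move exists → not checkmate.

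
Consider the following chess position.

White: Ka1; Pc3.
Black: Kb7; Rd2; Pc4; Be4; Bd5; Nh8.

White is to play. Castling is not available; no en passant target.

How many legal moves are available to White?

White to move; king on a1.
In check: no.
Legal moves: none.
Count: 0.

0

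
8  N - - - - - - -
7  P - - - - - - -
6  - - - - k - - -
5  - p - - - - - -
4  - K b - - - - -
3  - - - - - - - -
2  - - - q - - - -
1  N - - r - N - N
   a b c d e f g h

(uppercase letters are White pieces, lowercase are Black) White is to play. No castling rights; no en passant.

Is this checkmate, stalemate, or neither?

neither

White to move; white king on b4.
In check: yes, from the black queen on d2.
King squares — a3: available; b3: attacked by Bc4; c3: attacked by Qd2; a4: attacked by Pb5; c4: attacked by Pb5; a5: attacked by Qd2; b5: attacked by Bc4; c5: available.
Legal moves for White: Kc5, Ka3, Nxd2.
White is in check but has 3 legal moves → neither.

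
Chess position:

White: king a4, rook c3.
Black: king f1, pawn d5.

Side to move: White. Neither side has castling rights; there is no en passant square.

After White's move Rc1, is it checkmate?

no

After Rc1: black king on f1; in check: yes, from the white rook on c1.
Black has 3 legal replies: Kg2, Kf2, Ke2.
In check but a legal move exists → not checkmate.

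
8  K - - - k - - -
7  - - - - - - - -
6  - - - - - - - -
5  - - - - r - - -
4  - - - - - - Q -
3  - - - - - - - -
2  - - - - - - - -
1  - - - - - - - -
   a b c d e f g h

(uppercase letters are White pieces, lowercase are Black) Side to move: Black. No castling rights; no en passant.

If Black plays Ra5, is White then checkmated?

no

After Ra5: white king on a8; in check: yes, from the black rook on a5.
White has 2 legal replies: Kb8, Kb7.
In check but a legal move exists → not checkmate.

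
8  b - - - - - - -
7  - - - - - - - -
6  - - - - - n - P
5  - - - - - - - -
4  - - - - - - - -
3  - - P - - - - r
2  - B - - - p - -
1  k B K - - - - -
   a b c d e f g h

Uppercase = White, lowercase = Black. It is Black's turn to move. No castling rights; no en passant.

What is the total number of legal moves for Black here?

0

Black to move; king on a1.
In check: yes, from the white bishop on b2.
Legal moves: none.
Count: 0.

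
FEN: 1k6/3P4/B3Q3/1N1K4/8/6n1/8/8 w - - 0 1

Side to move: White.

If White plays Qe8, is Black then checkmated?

yes

After Qe8: black king on b8; in check: yes, from the white queen on e8.
King squares — a7: attacked by Nb5; b7: attacked by Ba6; c7: attacked by Nb5; a8: attacked by Qe8; c8: attacked by Ba6.
Black has no legal moves → checkmate.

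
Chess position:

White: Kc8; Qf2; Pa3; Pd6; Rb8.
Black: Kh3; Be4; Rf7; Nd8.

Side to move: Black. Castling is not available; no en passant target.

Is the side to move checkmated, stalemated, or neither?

neither

Black to move; black king on h3.
In check: no.
Legal moves for Black include: Nb7, Ne6, Nc6, Rf8, Rh7, Rg7, Re7, Rd7, Rc7+, Rb7, Ra7, Rf6, Rf5, Rf4, Rf3, Rxf2, Ba8, Bh7, ... (list truncated; more exist).
Black has legal moves and is not in check → neither.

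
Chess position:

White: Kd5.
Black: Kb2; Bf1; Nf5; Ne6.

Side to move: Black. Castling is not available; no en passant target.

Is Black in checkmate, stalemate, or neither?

Black to move; black king on b2.
In check: no.
Legal moves for Black include: Nf8, Nd8, Neg7, Nc7+, Ng5, Nc5, Nf4+, Ned4, Nfg7, Ne7+, Nh6, Nd6, Nh4, Nfd4, Ng3, Ne3+, Kc3, Kb3, ... (list truncated; more exist).
Black has legal moves and is not in check → neither.

neither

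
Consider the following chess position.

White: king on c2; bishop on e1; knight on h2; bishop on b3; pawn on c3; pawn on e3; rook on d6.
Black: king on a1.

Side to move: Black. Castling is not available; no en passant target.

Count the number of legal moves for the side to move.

0

Black to move; king on a1.
In check: no.
Legal moves: none.
Count: 0.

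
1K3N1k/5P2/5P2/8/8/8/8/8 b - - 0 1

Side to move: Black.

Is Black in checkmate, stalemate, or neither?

stalemate

Black to move; black king on h8.
In check: no.
King squares — g7: attacked by Pf6; h7: attacked by Nf8; g8: attacked by Pf7.
Legal moves for Black: none.
Not in check and no legal moves → stalemate.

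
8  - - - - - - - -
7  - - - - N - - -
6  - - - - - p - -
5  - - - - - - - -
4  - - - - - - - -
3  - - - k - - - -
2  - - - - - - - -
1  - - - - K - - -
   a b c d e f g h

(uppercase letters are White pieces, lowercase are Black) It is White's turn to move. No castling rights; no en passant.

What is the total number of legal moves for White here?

White to move; king on e1.
In check: no.
Legal moves: Ng8, Nc8, Ng6, Nc6, Nf5, Nd5, Kf2, Kf1, Kd1.
Count: 9.

9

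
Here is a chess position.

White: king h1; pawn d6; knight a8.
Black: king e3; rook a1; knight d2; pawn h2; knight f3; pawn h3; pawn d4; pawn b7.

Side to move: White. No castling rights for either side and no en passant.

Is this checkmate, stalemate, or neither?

White to move; white king on h1.
In check: yes, from the black rook on a1.
King squares — g1: attacked by Ra1; g2: attacked by Ph3; h2: attacked by Nf3.
Legal moves for White: none.
In check with no legal moves → checkmate.

checkmate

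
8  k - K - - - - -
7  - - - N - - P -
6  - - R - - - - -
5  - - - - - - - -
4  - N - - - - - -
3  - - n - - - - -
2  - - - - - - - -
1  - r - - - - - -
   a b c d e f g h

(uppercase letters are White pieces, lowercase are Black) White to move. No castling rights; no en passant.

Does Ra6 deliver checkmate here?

After Ra6: black king on a8; in check: yes, from the white rook on a6.
King squares — a7: attacked by Ra6; b7: attacked by Kc8; b8: attacked by Nd7.
Black has no legal moves → checkmate.

yes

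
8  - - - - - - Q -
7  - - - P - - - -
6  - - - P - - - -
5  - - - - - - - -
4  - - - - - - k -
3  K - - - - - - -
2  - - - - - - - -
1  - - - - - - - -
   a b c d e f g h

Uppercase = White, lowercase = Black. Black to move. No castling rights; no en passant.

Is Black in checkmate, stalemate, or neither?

Black to move; black king on g4.
In check: yes, from the white queen on g8.
King squares — f3: available; g3: attacked by Qg8; h3: available; f4: available; h4: available; f5: available; g5: attacked by Qg8; h5: available.
Legal moves for Black: Kh5, Kf5, Kh4, Kf4, Kh3, Kf3.
Black is in check but has 6 legal moves → neither.

neither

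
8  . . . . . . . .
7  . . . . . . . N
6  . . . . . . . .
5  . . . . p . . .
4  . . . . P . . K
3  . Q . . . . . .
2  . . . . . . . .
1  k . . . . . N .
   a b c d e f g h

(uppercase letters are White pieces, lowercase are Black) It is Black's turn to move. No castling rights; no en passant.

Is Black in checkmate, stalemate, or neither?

Black to move; black king on a1.
In check: no.
King squares — b1: attacked by Qb3; a2: attacked by Qb3; b2: attacked by Qb3.
Legal moves for Black: none.
Not in check and no legal moves → stalemate.

stalemate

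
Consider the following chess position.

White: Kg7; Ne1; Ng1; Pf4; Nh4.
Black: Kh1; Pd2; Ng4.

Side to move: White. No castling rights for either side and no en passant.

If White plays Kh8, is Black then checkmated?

After Kh8: black king on h1; in check: no.
Black is not in check, so this cannot be checkmate.

no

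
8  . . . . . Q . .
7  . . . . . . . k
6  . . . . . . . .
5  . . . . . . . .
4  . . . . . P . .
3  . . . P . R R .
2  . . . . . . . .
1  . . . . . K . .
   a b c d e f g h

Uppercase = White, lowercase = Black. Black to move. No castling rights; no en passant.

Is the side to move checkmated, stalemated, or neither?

stalemate

Black to move; black king on h7.
In check: no.
King squares — g6: attacked by Rg3; h6: attacked by Qf8; g7: attacked by Rg3; g8: attacked by Rg3; h8: attacked by Qf8.
Legal moves for Black: none.
Not in check and no legal moves → stalemate.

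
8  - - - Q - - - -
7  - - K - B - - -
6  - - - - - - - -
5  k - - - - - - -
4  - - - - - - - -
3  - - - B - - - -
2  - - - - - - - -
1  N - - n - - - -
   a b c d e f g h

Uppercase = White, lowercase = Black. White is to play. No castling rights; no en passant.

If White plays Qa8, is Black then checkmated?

yes

After Qa8: black king on a5; in check: yes, from the white queen on a8.
King squares — a4: attacked by Qa8; b4: attacked by Be7; b5: attacked by Bd3; a6: attacked by Bd3; b6: attacked by Kc7.
Black has no legal moves → checkmate.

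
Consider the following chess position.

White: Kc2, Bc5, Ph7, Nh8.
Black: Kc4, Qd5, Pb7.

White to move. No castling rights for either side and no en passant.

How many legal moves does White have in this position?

16

White to move; king on c2.
In check: no.
Legal moves: Nf7, Ng6, Bf8, Be7, Ba7, Bd6, Bb6, Bd4, Bb4, Be3, Ba3, Bf2, Bg1, Kb2, Kc1, Kb1.
Count: 16.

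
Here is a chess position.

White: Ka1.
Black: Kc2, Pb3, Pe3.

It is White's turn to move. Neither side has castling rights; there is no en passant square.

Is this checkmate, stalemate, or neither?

stalemate

White to move; white king on a1.
In check: no.
King squares — b1: attacked by Kc2; a2: attacked by Pb3; b2: attacked by Kc2.
Legal moves for White: none.
Not in check and no legal moves → stalemate.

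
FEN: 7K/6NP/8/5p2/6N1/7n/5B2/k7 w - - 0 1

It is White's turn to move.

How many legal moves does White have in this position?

19

White to move; king on h8.
In check: no.
Legal moves: Kg8, Ne8, Ne6, Nh5, Nxf5, Nh6, Nf6, Ne5, Ne3, Nh2, Ba7, Bb6, Bc5, Bh4, Bd4+, Bg3, Be3, Bg1, Be1.
Count: 19.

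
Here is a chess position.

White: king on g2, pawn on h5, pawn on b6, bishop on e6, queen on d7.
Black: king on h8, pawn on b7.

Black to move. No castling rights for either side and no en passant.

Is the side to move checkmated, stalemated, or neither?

stalemate

Black to move; black king on h8.
In check: no.
King squares — g7: attacked by Qd7; h7: attacked by Qd7; g8: attacked by Be6.
Legal moves for Black: none.
Not in check and no legal moves → stalemate.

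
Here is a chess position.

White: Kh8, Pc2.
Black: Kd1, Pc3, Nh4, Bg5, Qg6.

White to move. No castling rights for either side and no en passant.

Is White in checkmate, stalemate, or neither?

White to move; white king on h8.
In check: no.
King squares — g7: attacked by Qg6; h7: attacked by Qg6; g8: attacked by Qg6.
Legal moves for White: none.
Not in check and no legal moves → stalemate.

stalemate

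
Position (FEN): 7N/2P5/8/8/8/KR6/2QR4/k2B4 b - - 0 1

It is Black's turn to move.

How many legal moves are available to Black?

Black to move; king on a1.
In check: no.
Legal moves: none.
Count: 0.

0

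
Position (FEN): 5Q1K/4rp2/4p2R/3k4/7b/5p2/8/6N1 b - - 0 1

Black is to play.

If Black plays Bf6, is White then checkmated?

no

After Bf6: white king on h8; in check: yes, from the black bishop on f6.
White has 4 legal replies: Kg8, Kh7, Qg7, Rxf6.
In check but a legal move exists → not checkmate.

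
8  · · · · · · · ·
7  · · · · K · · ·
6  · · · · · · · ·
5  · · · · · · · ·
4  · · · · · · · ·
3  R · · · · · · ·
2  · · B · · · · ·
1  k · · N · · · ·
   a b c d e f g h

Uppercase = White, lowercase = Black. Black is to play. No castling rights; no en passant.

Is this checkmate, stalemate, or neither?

Black to move; black king on a1.
In check: yes, from the white rook on a3.
King squares — b1: attacked by Bc2; a2: attacked by Ra3; b2: attacked by Nd1.
Legal moves for Black: none.
In check with no legal moves → checkmate.

checkmate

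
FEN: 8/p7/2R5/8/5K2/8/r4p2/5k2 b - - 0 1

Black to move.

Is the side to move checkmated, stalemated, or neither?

Black to move; black king on f1.
In check: no.
Legal moves for Black: Ra6, Ra5, Ra4+, Ra3, Re2, Rd2, Rc2, Rb2, Ra1, Kg2, Ke2, Kg1, Ke1, a6, a5.
Black has 15 legal moves and is not in check → neither.

neither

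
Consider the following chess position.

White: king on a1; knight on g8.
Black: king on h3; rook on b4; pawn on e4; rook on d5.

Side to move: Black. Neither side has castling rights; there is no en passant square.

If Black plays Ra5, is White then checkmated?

After Ra5: white king on a1; in check: yes, from the black rook on a5.
King squares — b1: attacked by Rb4; a2: attacked by Ra5; b2: attacked by Rb4.
White has no legal moves → checkmate.

yes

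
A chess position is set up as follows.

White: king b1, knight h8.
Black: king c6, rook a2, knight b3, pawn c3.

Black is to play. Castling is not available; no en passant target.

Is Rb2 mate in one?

After Rb2: white king on b1; in check: yes, from the black rook on b2.
King squares — a1: attacked by Nb3; c1: attacked by Nb3; a2: attacked by Rb2; b2: attacked by Pc3; c2: attacked by Rb2.
White has no legal moves → checkmate.

yes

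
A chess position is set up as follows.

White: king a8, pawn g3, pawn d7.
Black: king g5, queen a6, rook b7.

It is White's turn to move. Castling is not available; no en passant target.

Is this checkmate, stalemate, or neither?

White to move; white king on a8.
In check: yes, from the black queen on a6.
King squares — a7: attacked by Qa6; b7: attacked by Qa6; b8: attacked by Rb7.
Legal moves for White: none.
In check with no legal moves → checkmate.

checkmate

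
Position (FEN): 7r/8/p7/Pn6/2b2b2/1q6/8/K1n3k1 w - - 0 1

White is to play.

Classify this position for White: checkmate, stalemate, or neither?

stalemate

White to move; white king on a1.
In check: no.
King squares — b1: attacked by Qb3; a2: attacked by Nc1; b2: attacked by Qb3.
Legal moves for White: none.
Not in check and no legal moves → stalemate.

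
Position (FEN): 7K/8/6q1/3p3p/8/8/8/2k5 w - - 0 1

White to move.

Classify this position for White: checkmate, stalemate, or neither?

stalemate

White to move; white king on h8.
In check: no.
King squares — g7: attacked by Qg6; h7: attacked by Qg6; g8: attacked by Qg6.
Legal moves for White: none.
Not in check and no legal moves → stalemate.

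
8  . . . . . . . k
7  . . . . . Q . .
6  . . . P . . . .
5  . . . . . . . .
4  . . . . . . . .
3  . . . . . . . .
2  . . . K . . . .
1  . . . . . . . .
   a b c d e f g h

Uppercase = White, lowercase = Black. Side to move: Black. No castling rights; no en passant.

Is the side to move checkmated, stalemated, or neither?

stalemate

Black to move; black king on h8.
In check: no.
King squares — g7: attacked by Qf7; h7: attacked by Qf7; g8: attacked by Qf7.
Legal moves for Black: none.
Not in check and no legal moves → stalemate.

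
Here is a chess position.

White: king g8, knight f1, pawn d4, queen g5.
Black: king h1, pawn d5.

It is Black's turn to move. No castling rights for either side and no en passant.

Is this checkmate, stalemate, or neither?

Black to move; black king on h1.
In check: no.
King squares — g1: attacked by Qg5; g2: attacked by Qg5; h2: attacked by Nf1.
Legal moves for Black: none.
Not in check and no legal moves → stalemate.

stalemate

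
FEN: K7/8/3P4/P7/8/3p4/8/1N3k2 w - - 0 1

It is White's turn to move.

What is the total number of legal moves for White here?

White to move; king on a8.
In check: no.
Legal moves: Kb8, Kb7, Ka7, Nc3, Na3, Nd2+, d7, a6.
Count: 8.

8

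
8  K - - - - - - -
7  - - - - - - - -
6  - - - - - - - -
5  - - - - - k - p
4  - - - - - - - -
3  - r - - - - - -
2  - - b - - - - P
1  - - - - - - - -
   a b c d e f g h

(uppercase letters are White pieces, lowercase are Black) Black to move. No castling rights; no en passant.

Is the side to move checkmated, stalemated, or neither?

neither

Black to move; black king on f5.
In check: no.
Legal moves for Black include: Kg6, Kf6, Ke6, Kg5, Ke5, Kg4, Kf4, Ke4, Rb8+, Rb7, Rb6, Rb5, Rb4, Rh3, Rg3, Rf3, Re3, Rd3, ... (list truncated; more exist).
Black has legal moves and is not in check → neither.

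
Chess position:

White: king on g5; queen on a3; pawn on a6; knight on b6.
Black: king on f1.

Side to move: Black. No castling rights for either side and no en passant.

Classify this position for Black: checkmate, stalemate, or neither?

Black to move; black king on f1.
In check: no.
Legal moves for Black: Kg2, Kf2, Ke2, Kg1, Ke1.
Black has 5 legal moves and is not in check → neither.

neither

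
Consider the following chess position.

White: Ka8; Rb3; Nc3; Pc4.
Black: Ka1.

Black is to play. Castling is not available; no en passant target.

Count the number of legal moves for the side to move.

Black to move; king on a1.
In check: no.
Legal moves: none.
Count: 0.

0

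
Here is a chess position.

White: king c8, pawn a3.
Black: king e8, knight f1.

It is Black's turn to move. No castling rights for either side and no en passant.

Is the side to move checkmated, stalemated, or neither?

neither

Black to move; black king on e8.
In check: no.
Legal moves for Black: Kf8, Kf7, Ke7, Ng3, Ne3, Nh2, Nd2.
Black has 7 legal moves and is not in check → neither.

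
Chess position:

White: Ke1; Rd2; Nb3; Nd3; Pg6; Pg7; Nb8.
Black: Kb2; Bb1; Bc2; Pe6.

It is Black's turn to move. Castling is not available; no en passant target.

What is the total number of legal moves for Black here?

Black to move; king on b2.
In check: yes, from the white knight on d3.
Legal moves: Kc3, Kxb3, Ka3, Ka2.
Count: 4.

4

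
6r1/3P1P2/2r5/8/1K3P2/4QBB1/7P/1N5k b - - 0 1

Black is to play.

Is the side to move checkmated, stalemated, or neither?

Black to move; black king on h1.
In check: yes, from the white bishop on f3.
King squares — g1: attacked by Qe3; g2: attacked by Bf3; h2: attacked by Bg3.
Legal moves for Black: none.
In check with no legal moves → checkmate.

checkmate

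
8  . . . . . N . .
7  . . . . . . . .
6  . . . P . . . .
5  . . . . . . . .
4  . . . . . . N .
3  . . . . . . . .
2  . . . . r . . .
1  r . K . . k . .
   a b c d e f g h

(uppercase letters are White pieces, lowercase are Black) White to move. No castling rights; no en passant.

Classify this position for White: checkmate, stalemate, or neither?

checkmate

White to move; white king on c1.
In check: yes, from the black rook on a1.
King squares — b1: attacked by Ra1; d1: attacked by Ra1; b2: attacked by Re2; c2: attacked by Re2; d2: attacked by Re2.
Legal moves for White: none.
In check with no legal moves → checkmate.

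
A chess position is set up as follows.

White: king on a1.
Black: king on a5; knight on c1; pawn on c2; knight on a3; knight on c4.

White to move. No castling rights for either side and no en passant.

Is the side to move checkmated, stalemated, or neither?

stalemate

White to move; white king on a1.
In check: no.
King squares — b1: attacked by Pc2; a2: attacked by Nc1; b2: attacked by Nc4.
Legal moves for White: none.
Not in check and no legal moves → stalemate.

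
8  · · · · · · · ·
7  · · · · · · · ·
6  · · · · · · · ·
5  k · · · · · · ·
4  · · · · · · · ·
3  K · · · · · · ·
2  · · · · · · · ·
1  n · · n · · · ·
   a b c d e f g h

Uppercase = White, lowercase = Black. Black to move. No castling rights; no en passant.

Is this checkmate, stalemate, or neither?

Black to move; black king on a5.
In check: no.
Legal moves for Black: Kb6, Ka6, Kb5, Ne3, Nc3, Nf2, Nb2, Nb3, Nc2+.
Black has 9 legal moves and is not in check → neither.

neither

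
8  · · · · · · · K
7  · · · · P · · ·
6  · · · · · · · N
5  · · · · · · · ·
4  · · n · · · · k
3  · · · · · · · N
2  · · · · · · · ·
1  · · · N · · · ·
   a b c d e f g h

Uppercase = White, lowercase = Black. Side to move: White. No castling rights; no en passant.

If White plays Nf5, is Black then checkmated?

After Nf5: black king on h4; in check: yes, from the white knight on f5.
Black has 3 legal replies: Kh5, Kg4, Kxh3.
In check but a legal move exists → not checkmate.

no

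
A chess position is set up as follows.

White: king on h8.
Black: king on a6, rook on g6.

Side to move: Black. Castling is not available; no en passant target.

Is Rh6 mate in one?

After Rh6: white king on h8; in check: yes, from the black rook on h6.
White has 2 legal replies: Kg8, Kg7.
In check but a legal move exists → not checkmate.

no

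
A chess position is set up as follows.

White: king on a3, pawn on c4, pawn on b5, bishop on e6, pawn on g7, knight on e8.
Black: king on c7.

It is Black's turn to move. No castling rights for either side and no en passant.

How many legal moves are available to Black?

Black to move; king on c7.
In check: yes, from the white knight on e8.
Legal moves: Kd8, Kb8, Kb7, Kb6.
Count: 4.

4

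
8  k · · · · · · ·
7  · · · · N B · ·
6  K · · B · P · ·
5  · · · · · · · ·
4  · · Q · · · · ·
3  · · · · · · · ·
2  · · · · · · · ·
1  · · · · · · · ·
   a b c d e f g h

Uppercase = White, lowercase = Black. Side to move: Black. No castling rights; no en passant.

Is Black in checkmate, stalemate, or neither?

stalemate

Black to move; black king on a8.
In check: no.
King squares — a7: attacked by Ka6; b7: attacked by Ka6; b8: attacked by Bd6.
Legal moves for Black: none.
Not in check and no legal moves → stalemate.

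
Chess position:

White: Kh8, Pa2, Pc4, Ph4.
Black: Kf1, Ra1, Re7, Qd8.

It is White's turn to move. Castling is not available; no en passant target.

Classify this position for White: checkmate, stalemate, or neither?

White to move; white king on h8.
In check: yes, from the black queen on d8.
King squares — g7: attacked by Re7; h7: attacked by Re7; g8: attacked by Qd8.
Legal moves for White: none.
In check with no legal moves → checkmate.

checkmate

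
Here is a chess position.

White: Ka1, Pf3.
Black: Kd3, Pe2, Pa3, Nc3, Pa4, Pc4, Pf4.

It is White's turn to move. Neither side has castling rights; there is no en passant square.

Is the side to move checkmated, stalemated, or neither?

stalemate

White to move; white king on a1.
In check: no.
King squares — b1: attacked by Nc3; a2: attacked by Nc3; b2: attacked by Pa3.
Legal moves for White: none.
Not in check and no legal moves → stalemate.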